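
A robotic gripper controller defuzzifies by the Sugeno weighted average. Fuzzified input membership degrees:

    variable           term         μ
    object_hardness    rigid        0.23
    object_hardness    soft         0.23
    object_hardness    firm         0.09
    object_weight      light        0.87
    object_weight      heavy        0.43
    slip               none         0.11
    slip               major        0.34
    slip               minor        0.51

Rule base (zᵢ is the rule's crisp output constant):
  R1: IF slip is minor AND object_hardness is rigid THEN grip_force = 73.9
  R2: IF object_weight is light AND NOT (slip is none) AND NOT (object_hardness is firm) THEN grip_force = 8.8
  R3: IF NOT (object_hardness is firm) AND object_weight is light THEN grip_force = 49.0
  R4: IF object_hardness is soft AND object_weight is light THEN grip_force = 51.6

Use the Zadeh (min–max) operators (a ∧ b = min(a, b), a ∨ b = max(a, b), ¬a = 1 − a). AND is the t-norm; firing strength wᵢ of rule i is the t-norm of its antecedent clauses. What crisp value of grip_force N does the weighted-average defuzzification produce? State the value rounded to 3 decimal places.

35.978

R1 (z=73.9): minor=0.51, rigid=0.23; AND[min(a, b)] → w = 0.23
R2 (z=8.8): light=0.87, ¬none=1−0.11=0.89, ¬firm=1−0.09=0.91; AND[min(a, b)] → w = 0.87
R3 (z=49.0): ¬firm=1−0.09=0.91, light=0.87; AND[min(a, b)] → w = 0.87
R4 (z=51.6): soft=0.23, light=0.87; AND[min(a, b)] → w = 0.23
Weighted average = (0.23·73.9 + 0.87·8.8 + 0.87·49.0 + 0.23·51.6) / (0.23 + 0.87 + 0.87 + 0.23)
  = 79.1510 / 2.2000 = 35.978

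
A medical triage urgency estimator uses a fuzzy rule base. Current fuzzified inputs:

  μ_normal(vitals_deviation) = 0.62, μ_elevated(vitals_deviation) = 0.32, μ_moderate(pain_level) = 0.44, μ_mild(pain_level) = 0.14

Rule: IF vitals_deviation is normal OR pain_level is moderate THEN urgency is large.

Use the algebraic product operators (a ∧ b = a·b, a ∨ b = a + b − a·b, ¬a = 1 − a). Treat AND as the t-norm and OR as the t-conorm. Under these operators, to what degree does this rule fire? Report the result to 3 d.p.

0.787

firing strength: normal=0.62, moderate=0.44; OR[a + b − a·b] → w = 0.7872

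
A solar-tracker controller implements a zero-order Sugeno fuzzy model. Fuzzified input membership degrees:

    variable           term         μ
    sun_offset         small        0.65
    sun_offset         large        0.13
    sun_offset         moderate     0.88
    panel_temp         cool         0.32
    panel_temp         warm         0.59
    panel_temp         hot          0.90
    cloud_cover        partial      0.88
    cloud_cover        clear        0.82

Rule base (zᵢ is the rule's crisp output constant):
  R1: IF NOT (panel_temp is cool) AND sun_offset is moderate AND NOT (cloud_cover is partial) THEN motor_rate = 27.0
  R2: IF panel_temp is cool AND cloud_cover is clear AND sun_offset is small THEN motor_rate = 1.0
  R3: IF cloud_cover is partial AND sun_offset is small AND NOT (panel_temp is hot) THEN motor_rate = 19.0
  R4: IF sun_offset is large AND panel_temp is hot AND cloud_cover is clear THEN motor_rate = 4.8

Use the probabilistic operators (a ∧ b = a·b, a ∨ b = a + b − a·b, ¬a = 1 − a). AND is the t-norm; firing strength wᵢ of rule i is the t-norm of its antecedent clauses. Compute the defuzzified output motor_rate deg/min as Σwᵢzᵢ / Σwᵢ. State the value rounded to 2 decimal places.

R1 (z=27.0): ¬cool=1−0.32=0.68, moderate=0.88, ¬partial=1−0.88=0.12; AND[a·b] → w = 0.0718
R2 (z=1.0): cool=0.32, clear=0.82, small=0.65; AND[a·b] → w = 0.1706
R3 (z=19.0): partial=0.88, small=0.65, ¬hot=1−0.90=0.10; AND[a·b] → w = 0.0572
R4 (z=4.8): large=0.13, hot=0.90, clear=0.82; AND[a·b] → w = 0.0959
Weighted average = (0.0718·27.0 + 0.1706·1.0 + 0.0572·19.0 + 0.0959·4.8) / (0.0718 + 0.1706 + 0.0572 + 0.0959)
  = 3.6567 / 0.3955 = 9.25

9.25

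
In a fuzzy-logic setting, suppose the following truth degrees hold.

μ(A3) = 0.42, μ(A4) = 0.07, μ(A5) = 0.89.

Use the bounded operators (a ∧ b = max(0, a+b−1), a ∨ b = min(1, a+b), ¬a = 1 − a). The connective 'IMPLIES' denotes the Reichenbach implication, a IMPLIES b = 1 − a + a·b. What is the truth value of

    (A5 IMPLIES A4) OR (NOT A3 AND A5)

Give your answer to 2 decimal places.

0.64

A5 IMPLIES A4  [Reichenbach: 1 − a + a·b] with a=0.89, b=0.07 → 0.17
NOT A3 = 1 − 0.42 = 0.58
NOT A3 AND A5 = max(0, a+b−1) on (0.58, 0.89) = 0.47
(A5 IMPLIES A4) OR (NOT A3 AND A5) = min(1, a+b) on (0.17, 0.47) = 0.64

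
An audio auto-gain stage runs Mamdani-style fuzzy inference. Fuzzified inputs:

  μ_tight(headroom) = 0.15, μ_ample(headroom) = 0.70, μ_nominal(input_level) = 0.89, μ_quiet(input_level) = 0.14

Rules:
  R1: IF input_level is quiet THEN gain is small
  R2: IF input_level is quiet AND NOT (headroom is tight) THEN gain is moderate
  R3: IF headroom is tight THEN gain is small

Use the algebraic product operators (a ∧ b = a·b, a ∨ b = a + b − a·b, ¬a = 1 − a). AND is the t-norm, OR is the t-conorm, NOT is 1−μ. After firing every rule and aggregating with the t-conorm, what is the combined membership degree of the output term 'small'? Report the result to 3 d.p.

R1: quiet=0.14 → w = 0.1400
R2: quiet=0.14, ¬tight=1−0.15=0.85; AND[a·b] → w = 0.1190
R3: tight=0.15 → w = 0.1500
Rules with consequent 'small': {R1, R3} → strengths 0.1400, 0.1500
Aggregate via t-conorm [a + b − a·b]: 0.2690

0.269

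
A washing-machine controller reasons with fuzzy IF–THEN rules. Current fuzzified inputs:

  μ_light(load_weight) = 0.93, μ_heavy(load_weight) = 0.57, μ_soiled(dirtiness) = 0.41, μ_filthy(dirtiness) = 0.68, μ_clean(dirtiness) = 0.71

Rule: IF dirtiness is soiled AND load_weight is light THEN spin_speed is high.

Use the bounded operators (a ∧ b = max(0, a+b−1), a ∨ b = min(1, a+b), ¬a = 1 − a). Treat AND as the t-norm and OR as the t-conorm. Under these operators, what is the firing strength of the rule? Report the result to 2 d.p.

firing strength: soiled=0.41, light=0.93; AND[max(0, a+b−1)] → w = 0.34

0.34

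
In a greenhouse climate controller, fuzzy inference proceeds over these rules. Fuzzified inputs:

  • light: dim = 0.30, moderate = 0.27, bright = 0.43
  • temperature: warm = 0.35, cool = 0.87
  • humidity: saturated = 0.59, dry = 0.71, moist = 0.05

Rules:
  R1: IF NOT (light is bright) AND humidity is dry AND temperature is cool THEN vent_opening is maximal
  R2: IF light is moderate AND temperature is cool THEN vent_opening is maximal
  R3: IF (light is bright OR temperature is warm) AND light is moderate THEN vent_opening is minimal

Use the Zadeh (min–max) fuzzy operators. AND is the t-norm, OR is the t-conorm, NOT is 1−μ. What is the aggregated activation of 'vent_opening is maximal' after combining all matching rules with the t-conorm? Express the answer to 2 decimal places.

0.57

R1: ¬bright=1−0.43=0.57, dry=0.71, cool=0.87; AND[min(a, b)] → w = 0.57
R2: moderate=0.27, cool=0.87; AND[min(a, b)] → w = 0.27
R3: (bright=0.43 OR warm=0.35) = 0.43; AND[min(a, b)] with moderate=0.27 → w = 0.27
Rules with consequent 'maximal': {R1, R2} → strengths 0.57, 0.27
Aggregate via t-conorm [max(a, b)]: 0.57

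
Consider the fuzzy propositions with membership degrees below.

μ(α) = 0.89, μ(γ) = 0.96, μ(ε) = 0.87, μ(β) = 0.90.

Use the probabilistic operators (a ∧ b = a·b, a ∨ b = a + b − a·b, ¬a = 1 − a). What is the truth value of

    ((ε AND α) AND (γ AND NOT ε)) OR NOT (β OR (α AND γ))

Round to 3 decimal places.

ε AND α = a·b on (0.8700, 0.8900) = 0.7743
NOT ε = 1 − 0.8700 = 0.1300
γ AND NOT ε = a·b on (0.9600, 0.1300) = 0.1248
(ε AND α) AND (γ AND NOT ε) = a·b on (0.7743, 0.1248) = 0.0966
α AND γ = a·b on (0.8900, 0.9600) = 0.8544
β OR (α AND γ) = a + b − a·b on (0.9000, 0.8544) = 0.9854
NOT (β OR (α AND γ)) = 1 − 0.9854 = 0.0146
((ε AND α) AND (γ AND NOT ε)) OR NOT (β OR (α AND γ)) = a + b − a·b on (0.0966, 0.0146) = 0.1098

0.110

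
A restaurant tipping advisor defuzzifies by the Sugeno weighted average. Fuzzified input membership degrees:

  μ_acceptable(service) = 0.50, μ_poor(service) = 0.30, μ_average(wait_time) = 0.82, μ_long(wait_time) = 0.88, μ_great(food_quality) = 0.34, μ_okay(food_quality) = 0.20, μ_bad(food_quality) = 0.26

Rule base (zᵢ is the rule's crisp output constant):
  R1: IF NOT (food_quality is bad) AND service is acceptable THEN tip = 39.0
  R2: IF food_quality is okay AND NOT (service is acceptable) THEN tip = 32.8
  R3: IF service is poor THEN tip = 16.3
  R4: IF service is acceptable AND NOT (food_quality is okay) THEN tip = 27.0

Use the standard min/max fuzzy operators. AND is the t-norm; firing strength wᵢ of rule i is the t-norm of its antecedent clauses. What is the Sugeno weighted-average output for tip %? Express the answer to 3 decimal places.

29.633

R1 (z=39.0): ¬bad=1−0.26=0.74, acceptable=0.50; AND[min(a, b)] → w = 0.50
R2 (z=32.8): okay=0.20, ¬acceptable=1−0.50=0.50; AND[min(a, b)] → w = 0.20
R3 (z=16.3): poor=0.30 → w = 0.30
R4 (z=27.0): acceptable=0.50, ¬okay=1−0.20=0.80; AND[min(a, b)] → w = 0.50
Weighted average = (0.50·39.0 + 0.20·32.8 + 0.30·16.3 + 0.50·27.0) / (0.50 + 0.20 + 0.30 + 0.50)
  = 44.4500 / 1.5000 = 29.633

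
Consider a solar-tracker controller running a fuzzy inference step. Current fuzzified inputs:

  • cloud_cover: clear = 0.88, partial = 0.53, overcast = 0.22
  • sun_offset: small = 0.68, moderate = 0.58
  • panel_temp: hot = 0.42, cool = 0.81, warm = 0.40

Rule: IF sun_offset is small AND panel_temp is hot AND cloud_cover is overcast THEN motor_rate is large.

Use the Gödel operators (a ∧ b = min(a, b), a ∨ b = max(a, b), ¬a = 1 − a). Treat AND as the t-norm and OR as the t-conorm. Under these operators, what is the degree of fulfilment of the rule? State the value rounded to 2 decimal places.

firing strength: small=0.68, hot=0.42, overcast=0.22; AND[min(a, b)] → w = 0.22

0.22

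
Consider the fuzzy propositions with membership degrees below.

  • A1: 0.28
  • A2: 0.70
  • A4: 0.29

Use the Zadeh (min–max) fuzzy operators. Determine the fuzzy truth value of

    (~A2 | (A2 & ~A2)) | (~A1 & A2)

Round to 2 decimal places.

0.70

~A2 = 1 − 0.70 = 0.30
~A2 = 1 − 0.70 = 0.30
A2 & ~A2 = min(a, b) on (0.70, 0.30) = 0.30
~A2 | (A2 & ~A2) = max(a, b) on (0.30, 0.30) = 0.30
~A1 = 1 − 0.28 = 0.72
~A1 & A2 = min(a, b) on (0.72, 0.70) = 0.70
(~A2 | (A2 & ~A2)) | (~A1 & A2) = max(a, b) on (0.30, 0.70) = 0.70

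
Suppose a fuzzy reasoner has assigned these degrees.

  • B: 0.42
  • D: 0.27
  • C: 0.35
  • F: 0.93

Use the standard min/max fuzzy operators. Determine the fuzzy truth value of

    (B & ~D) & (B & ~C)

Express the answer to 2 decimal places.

0.42

~D = 1 − 0.27 = 0.73
B & ~D = min(a, b) on (0.42, 0.73) = 0.42
~C = 1 − 0.35 = 0.65
B & ~C = min(a, b) on (0.42, 0.65) = 0.42
(B & ~D) & (B & ~C) = min(a, b) on (0.42, 0.42) = 0.42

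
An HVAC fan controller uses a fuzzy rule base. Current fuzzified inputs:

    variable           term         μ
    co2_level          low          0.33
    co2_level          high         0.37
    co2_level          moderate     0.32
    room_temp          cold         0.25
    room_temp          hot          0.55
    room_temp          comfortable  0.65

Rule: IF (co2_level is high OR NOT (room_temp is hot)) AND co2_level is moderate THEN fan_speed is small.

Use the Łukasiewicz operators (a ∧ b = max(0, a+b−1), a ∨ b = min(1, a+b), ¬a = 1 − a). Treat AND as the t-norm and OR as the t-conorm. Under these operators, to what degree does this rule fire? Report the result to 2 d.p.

firing strength: (high=0.37 OR ¬hot=1−0.55=0.45) = 0.82; AND[max(0, a+b−1)] with moderate=0.32 → w = 0.14

0.14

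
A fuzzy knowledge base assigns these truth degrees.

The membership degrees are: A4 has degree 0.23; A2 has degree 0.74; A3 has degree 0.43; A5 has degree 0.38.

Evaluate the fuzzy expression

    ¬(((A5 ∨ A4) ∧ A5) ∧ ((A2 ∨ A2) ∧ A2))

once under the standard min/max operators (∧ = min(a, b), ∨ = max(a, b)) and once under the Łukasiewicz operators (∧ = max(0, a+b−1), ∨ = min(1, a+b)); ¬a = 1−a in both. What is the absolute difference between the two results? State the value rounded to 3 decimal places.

0.380

Under standard min/max:
  A5 ∨ A4 = max(a, b) on (0.38, 0.23) = 0.38
  (A5 ∨ A4) ∧ A5 = min(a, b) on (0.38, 0.38) = 0.38
  A2 ∨ A2 = max(a, b) on (0.74, 0.74) = 0.74
  (A2 ∨ A2) ∧ A2 = min(a, b) on (0.74, 0.74) = 0.74
  ((A5 ∨ A4) ∧ A5) ∧ ((A2 ∨ A2) ∧ A2) = min(a, b) on (0.38, 0.74) = 0.38
  ¬(((A5 ∨ A4) ∧ A5) ∧ ((A2 ∨ A2) ∧ A2)) = 1 − 0.38 = 0.62
  → value = 0.6200
Under Łukasiewicz:
  A5 ∨ A4 = min(1, a+b) on (0.38, 0.23) = 0.61
  (A5 ∨ A4) ∧ A5 = max(0, a+b−1) on (0.61, 0.38) = 0.00
  A2 ∨ A2 = min(1, a+b) on (0.74, 0.74) = 1.00
  (A2 ∨ A2) ∧ A2 = max(0, a+b−1) on (1.00, 0.74) = 0.74
  ((A5 ∨ A4) ∧ A5) ∧ ((A2 ∨ A2) ∧ A2) = max(0, a+b−1) on (0.00, 0.74) = 0.00
  ¬(((A5 ∨ A4) ∧ A5) ∧ ((A2 ∨ A2) ∧ A2)) = 1 − 0.00 = 1.00
  → value = 1.0000
|0.6200 − 1.0000| = 0.380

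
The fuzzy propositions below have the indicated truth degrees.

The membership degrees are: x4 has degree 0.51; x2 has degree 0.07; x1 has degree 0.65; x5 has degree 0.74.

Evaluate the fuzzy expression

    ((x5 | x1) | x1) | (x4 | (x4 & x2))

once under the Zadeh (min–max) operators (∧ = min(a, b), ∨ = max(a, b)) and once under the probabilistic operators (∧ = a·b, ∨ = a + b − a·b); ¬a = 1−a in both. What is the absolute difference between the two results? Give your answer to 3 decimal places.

0.245

Under Zadeh (min–max):
  x5 | x1 = max(a, b) on (0.74, 0.65) = 0.74
  (x5 | x1) | x1 = max(a, b) on (0.74, 0.65) = 0.74
  x4 & x2 = min(a, b) on (0.51, 0.07) = 0.07
  x4 | (x4 & x2) = max(a, b) on (0.51, 0.07) = 0.51
  ((x5 | x1) | x1) | (x4 | (x4 & x2)) = max(a, b) on (0.74, 0.51) = 0.74
  → value = 0.7400
Under probabilistic:
  x5 | x1 = a + b − a·b on (0.7400, 0.6500) = 0.9090
  (x5 | x1) | x1 = a + b − a·b on (0.9090, 0.6500) = 0.9682
  x4 & x2 = a·b on (0.5100, 0.0700) = 0.0357
  x4 | (x4 & x2) = a + b − a·b on (0.5100, 0.0357) = 0.5275
  ((x5 | x1) | x1) | (x4 | (x4 & x2)) = a + b − a·b on (0.9682, 0.5275) = 0.9850
  → value = 0.9850
|0.7400 − 0.9850| = 0.245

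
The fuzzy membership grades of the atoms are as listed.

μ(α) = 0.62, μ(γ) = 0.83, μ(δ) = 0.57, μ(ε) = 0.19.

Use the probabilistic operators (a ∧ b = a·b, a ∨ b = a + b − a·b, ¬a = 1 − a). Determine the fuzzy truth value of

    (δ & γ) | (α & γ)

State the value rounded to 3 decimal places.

0.744

δ & γ = a·b on (0.5700, 0.8300) = 0.4731
α & γ = a·b on (0.6200, 0.8300) = 0.5146
(δ & γ) | (α & γ) = a + b − a·b on (0.4731, 0.5146) = 0.7442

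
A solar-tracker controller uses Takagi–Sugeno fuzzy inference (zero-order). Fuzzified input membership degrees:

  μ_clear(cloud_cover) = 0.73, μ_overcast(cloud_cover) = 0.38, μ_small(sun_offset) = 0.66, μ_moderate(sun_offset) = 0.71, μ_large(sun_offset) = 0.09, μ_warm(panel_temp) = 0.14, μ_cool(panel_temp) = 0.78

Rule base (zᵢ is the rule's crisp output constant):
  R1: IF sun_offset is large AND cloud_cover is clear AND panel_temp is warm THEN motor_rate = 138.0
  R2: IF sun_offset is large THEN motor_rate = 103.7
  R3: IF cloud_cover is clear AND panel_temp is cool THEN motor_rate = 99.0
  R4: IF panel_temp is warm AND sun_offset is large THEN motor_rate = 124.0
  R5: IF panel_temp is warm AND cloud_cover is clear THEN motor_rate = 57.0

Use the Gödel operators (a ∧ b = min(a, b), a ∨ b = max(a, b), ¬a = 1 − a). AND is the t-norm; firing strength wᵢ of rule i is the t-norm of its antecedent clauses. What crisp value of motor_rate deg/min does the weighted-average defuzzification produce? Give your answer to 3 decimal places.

R1 (z=138.0): large=0.09, clear=0.73, warm=0.14; AND[min(a, b)] → w = 0.09
R2 (z=103.7): large=0.09 → w = 0.09
R3 (z=99.0): clear=0.73, cool=0.78; AND[min(a, b)] → w = 0.73
R4 (z=124.0): warm=0.14, large=0.09; AND[min(a, b)] → w = 0.09
R5 (z=57.0): warm=0.14, clear=0.73; AND[min(a, b)] → w = 0.14
Weighted average = (0.09·138.0 + 0.09·103.7 + 0.73·99.0 + 0.09·124.0 + 0.14·57.0) / (0.09 + 0.09 + 0.73 + 0.09 + 0.14)
  = 113.1630 / 1.1400 = 99.266

99.266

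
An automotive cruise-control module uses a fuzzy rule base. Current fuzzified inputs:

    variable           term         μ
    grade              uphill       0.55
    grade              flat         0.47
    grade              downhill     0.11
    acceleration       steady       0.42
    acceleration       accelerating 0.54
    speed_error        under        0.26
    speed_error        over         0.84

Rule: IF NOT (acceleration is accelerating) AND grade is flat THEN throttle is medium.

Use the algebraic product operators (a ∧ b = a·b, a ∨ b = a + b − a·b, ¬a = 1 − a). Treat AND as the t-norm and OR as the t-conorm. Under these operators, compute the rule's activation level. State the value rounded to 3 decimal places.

firing strength: ¬accelerating=1−0.54=0.46, flat=0.47; AND[a·b] → w = 0.2162

0.216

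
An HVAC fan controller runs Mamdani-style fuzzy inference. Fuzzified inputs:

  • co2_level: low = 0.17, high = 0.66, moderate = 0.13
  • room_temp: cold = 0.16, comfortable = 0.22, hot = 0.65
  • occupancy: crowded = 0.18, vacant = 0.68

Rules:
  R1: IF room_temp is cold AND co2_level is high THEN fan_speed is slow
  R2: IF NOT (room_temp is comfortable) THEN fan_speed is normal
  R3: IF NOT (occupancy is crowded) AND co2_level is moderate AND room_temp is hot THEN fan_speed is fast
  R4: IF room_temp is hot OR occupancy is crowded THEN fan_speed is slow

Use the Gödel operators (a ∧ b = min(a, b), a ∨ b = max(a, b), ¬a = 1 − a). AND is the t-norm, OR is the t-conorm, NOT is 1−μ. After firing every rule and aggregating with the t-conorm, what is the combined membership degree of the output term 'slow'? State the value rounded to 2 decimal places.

R1: cold=0.16, high=0.66; AND[min(a, b)] → w = 0.16
R2: ¬comfortable=1−0.22=0.78 → w = 0.78
R3: ¬crowded=1−0.18=0.82, moderate=0.13, hot=0.65; AND[min(a, b)] → w = 0.13
R4: hot=0.65, crowded=0.18; OR[max(a, b)] → w = 0.65
Rules with consequent 'slow': {R1, R4} → strengths 0.16, 0.65
Aggregate via t-conorm [max(a, b)]: 0.65

0.65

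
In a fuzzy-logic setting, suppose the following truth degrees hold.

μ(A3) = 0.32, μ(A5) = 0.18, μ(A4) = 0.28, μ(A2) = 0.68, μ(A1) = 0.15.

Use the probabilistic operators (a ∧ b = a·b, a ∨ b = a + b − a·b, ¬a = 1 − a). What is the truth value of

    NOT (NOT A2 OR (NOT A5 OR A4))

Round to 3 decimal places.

0.088

NOT A2 = 1 − 0.6800 = 0.3200
NOT A5 = 1 − 0.1800 = 0.8200
NOT A5 OR A4 = a + b − a·b on (0.8200, 0.2800) = 0.8704
NOT A2 OR (NOT A5 OR A4) = a + b − a·b on (0.3200, 0.8704) = 0.9119
NOT (NOT A2 OR (NOT A5 OR A4)) = 1 − 0.9119 = 0.0881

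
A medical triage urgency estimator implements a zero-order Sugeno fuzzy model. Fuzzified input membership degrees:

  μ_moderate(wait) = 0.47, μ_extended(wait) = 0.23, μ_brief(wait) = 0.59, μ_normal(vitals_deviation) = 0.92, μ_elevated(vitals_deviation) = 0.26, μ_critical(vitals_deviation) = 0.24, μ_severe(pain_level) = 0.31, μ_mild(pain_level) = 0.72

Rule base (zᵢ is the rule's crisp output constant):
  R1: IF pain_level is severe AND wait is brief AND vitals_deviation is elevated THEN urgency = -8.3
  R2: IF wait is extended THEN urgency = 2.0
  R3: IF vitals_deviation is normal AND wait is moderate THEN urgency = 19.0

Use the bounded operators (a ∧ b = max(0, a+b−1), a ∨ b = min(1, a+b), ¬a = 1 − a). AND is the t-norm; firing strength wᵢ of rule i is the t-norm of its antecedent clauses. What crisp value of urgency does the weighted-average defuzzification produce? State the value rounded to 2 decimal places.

R1 (z=-8.3): severe=0.31, brief=0.59, elevated=0.26; AND[max(0, a+b−1)] → w = 0.00
R2 (z=2.0): extended=0.23 → w = 0.23
R3 (z=19.0): normal=0.92, moderate=0.47; AND[max(0, a+b−1)] → w = 0.39
Weighted average = (0.00·-8.3 + 0.23·2.0 + 0.39·19.0) / (0.00 + 0.23 + 0.39)
  = 7.8700 / 0.6200 = 12.69

12.69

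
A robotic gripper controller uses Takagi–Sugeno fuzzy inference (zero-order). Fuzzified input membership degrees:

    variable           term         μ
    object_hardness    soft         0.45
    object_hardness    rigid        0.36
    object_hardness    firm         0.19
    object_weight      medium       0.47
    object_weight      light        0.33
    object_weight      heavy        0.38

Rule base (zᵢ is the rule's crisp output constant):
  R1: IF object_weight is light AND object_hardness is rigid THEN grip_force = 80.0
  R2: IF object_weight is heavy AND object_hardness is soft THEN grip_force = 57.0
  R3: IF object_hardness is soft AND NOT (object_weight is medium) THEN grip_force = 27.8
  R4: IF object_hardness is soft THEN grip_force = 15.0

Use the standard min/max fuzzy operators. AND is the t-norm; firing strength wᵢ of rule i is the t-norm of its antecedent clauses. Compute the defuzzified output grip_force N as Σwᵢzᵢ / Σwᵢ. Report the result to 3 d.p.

41.814

R1 (z=80.0): light=0.33, rigid=0.36; AND[min(a, b)] → w = 0.33
R2 (z=57.0): heavy=0.38, soft=0.45; AND[min(a, b)] → w = 0.38
R3 (z=27.8): soft=0.45, ¬medium=1−0.47=0.53; AND[min(a, b)] → w = 0.45
R4 (z=15.0): soft=0.45 → w = 0.45
Weighted average = (0.33·80.0 + 0.38·57.0 + 0.45·27.8 + 0.45·15.0) / (0.33 + 0.38 + 0.45 + 0.45)
  = 67.3200 / 1.6100 = 41.814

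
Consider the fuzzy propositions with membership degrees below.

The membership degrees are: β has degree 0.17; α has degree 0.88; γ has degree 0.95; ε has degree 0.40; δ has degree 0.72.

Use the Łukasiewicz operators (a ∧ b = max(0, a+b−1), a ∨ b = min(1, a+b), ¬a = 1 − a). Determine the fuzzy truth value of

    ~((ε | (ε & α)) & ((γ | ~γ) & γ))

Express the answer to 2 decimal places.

ε & α = max(0, a+b−1) on (0.40, 0.88) = 0.28
ε | (ε & α) = min(1, a+b) on (0.40, 0.28) = 0.68
~γ = 1 − 0.95 = 0.05
γ | ~γ = min(1, a+b) on (0.95, 0.05) = 1.00
(γ | ~γ) & γ = max(0, a+b−1) on (1.00, 0.95) = 0.95
(ε | (ε & α)) & ((γ | ~γ) & γ) = max(0, a+b−1) on (0.68, 0.95) = 0.63
~((ε | (ε & α)) & ((γ | ~γ) & γ)) = 1 − 0.63 = 0.37

0.37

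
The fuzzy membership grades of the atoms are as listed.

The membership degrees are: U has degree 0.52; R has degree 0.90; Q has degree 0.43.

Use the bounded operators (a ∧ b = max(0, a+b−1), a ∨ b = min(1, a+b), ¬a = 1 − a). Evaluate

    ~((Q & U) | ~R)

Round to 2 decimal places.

Q & U = max(0, a+b−1) on (0.43, 0.52) = 0.00
~R = 1 − 0.90 = 0.10
(Q & U) | ~R = min(1, a+b) on (0.00, 0.10) = 0.10
~((Q & U) | ~R) = 1 − 0.10 = 0.90

0.90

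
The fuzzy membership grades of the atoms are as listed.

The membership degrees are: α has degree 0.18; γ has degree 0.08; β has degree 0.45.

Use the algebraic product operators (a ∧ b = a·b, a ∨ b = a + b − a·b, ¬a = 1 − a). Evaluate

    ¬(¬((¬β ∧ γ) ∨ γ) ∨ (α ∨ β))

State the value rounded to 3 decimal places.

0.054

¬β = 1 − 0.4500 = 0.5500
¬β ∧ γ = a·b on (0.5500, 0.0800) = 0.0440
(¬β ∧ γ) ∨ γ = a + b − a·b on (0.0440, 0.0800) = 0.1205
¬((¬β ∧ γ) ∨ γ) = 1 − 0.1205 = 0.8795
α ∨ β = a + b − a·b on (0.1800, 0.4500) = 0.5490
¬((¬β ∧ γ) ∨ γ) ∨ (α ∨ β) = a + b − a·b on (0.8795, 0.5490) = 0.9457
¬(¬((¬β ∧ γ) ∨ γ) ∨ (α ∨ β)) = 1 − 0.9457 = 0.0543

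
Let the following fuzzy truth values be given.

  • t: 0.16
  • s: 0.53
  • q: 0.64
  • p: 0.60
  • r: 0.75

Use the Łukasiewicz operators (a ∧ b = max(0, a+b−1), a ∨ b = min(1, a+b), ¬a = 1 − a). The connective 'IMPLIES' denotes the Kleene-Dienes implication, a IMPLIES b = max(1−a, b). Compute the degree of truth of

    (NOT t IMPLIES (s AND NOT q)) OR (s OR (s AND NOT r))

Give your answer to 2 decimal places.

NOT t = 1 − 0.16 = 0.84
NOT q = 1 − 0.64 = 0.36
s AND NOT q = max(0, a+b−1) on (0.53, 0.36) = 0.00
NOT t IMPLIES (s AND NOT q)  [Kleene-Dienes: max(1−a, b)] with a=0.84, b=0.00 → 0.16
NOT r = 1 − 0.75 = 0.25
s AND NOT r = max(0, a+b−1) on (0.53, 0.25) = 0.00
s OR (s AND NOT r) = min(1, a+b) on (0.53, 0.00) = 0.53
(NOT t IMPLIES (s AND NOT q)) OR (s OR (s AND NOT r)) = min(1, a+b) on (0.16, 0.53) = 0.69

0.69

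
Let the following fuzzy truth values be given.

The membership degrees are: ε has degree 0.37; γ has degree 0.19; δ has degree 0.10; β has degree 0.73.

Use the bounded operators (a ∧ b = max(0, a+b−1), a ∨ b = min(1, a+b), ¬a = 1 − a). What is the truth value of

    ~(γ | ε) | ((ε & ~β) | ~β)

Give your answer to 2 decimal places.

γ | ε = min(1, a+b) on (0.19, 0.37) = 0.56
~(γ | ε) = 1 − 0.56 = 0.44
~β = 1 − 0.73 = 0.27
ε & ~β = max(0, a+b−1) on (0.37, 0.27) = 0.00
~β = 1 − 0.73 = 0.27
(ε & ~β) | ~β = min(1, a+b) on (0.00, 0.27) = 0.27
~(γ | ε) | ((ε & ~β) | ~β) = min(1, a+b) on (0.44, 0.27) = 0.71

0.71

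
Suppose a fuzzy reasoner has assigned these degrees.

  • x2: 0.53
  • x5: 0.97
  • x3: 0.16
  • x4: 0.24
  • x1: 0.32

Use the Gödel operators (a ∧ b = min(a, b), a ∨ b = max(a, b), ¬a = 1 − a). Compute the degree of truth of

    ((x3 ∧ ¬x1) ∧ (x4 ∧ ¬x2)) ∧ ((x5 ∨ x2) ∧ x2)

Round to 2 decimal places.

¬x1 = 1 − 0.32 = 0.68
x3 ∧ ¬x1 = min(a, b) on (0.16, 0.68) = 0.16
¬x2 = 1 − 0.53 = 0.47
x4 ∧ ¬x2 = min(a, b) on (0.24, 0.47) = 0.24
(x3 ∧ ¬x1) ∧ (x4 ∧ ¬x2) = min(a, b) on (0.16, 0.24) = 0.16
x5 ∨ x2 = max(a, b) on (0.97, 0.53) = 0.97
(x5 ∨ x2) ∧ x2 = min(a, b) on (0.97, 0.53) = 0.53
((x3 ∧ ¬x1) ∧ (x4 ∧ ¬x2)) ∧ ((x5 ∨ x2) ∧ x2) = min(a, b) on (0.16, 0.53) = 0.16

0.16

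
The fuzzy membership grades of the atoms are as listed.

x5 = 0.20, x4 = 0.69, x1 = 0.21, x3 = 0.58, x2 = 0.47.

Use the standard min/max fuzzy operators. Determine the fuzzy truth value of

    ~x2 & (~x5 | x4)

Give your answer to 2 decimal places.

~x2 = 1 − 0.47 = 0.53
~x5 = 1 − 0.20 = 0.80
~x5 | x4 = max(a, b) on (0.80, 0.69) = 0.80
~x2 & (~x5 | x4) = min(a, b) on (0.53, 0.80) = 0.53

0.53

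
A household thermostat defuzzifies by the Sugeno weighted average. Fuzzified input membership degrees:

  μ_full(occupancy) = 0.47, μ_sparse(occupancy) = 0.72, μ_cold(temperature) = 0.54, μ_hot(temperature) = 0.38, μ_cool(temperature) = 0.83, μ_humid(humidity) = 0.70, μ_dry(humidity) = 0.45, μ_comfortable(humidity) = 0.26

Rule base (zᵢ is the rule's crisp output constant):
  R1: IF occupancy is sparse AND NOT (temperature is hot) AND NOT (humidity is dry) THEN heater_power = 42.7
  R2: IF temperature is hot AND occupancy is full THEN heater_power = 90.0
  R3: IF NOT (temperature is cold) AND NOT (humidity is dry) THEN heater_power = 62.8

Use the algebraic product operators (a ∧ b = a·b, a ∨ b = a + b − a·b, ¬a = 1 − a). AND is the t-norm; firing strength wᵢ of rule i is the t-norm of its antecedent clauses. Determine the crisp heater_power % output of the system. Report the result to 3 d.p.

R1 (z=42.7): sparse=0.72, ¬hot=1−0.38=0.62, ¬dry=1−0.45=0.55; AND[a·b] → w = 0.2455
R2 (z=90.0): hot=0.38, full=0.47; AND[a·b] → w = 0.1786
R3 (z=62.8): ¬cold=1−0.54=0.46, ¬dry=1−0.45=0.55; AND[a·b] → w = 0.2530
Weighted average = (0.2455·42.7 + 0.1786·90.0 + 0.2530·62.8) / (0.2455 + 0.1786 + 0.2530)
  = 42.4461 / 0.6771 = 62.686

62.686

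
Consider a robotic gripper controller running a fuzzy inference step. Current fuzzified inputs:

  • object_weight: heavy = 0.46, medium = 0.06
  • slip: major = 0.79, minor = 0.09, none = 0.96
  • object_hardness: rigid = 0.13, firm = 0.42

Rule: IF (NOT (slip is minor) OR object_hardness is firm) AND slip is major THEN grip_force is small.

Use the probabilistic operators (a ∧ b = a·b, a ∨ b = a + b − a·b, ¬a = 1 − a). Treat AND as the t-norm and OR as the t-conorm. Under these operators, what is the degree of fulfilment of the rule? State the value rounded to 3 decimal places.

firing strength: (¬minor=1−0.09=0.91 OR firm=0.42) = 0.9478; AND[a·b] with major=0.79 → w = 0.7488

0.749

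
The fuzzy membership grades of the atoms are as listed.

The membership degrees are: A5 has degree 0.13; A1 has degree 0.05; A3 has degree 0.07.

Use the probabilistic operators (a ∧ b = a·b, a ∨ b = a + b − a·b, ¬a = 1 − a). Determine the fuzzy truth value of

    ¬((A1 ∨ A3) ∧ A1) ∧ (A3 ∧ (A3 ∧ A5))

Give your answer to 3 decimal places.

0.001

A1 ∨ A3 = a + b − a·b on (0.0500, 0.0700) = 0.1165
(A1 ∨ A3) ∧ A1 = a·b on (0.1165, 0.0500) = 0.0058
¬((A1 ∨ A3) ∧ A1) = 1 − 0.0058 = 0.9942
A3 ∧ A5 = a·b on (0.0700, 0.1300) = 0.0091
A3 ∧ (A3 ∧ A5) = a·b on (0.0700, 0.0091) = 0.0006
¬((A1 ∨ A3) ∧ A1) ∧ (A3 ∧ (A3 ∧ A5)) = a·b on (0.9942, 0.0006) = 0.0006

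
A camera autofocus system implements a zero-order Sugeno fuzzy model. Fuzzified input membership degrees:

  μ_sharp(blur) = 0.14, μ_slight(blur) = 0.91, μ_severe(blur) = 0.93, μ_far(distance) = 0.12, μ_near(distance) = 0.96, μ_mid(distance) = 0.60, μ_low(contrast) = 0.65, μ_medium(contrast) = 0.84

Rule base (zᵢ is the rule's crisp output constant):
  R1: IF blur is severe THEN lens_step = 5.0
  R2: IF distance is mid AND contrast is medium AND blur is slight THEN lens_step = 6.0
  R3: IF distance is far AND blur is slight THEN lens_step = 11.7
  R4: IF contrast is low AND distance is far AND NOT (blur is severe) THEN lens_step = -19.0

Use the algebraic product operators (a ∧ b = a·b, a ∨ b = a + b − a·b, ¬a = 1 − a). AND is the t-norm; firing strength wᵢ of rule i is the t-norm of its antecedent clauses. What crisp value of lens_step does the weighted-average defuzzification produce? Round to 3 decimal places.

R1 (z=5.0): severe=0.93 → w = 0.9300
R2 (z=6.0): mid=0.60, medium=0.84, slight=0.91; AND[a·b] → w = 0.4586
R3 (z=11.7): far=0.12, slight=0.91; AND[a·b] → w = 0.1092
R4 (z=-19.0): low=0.65, far=0.12, ¬severe=1−0.93=0.07; AND[a·b] → w = 0.0055
Weighted average = (0.9300·5.0 + 0.4586·6.0 + 0.1092·11.7 + 0.0055·-19.0) / (0.9300 + 0.4586 + 0.1092 + 0.0055)
  = 8.5757 / 1.5033 = 5.705

5.705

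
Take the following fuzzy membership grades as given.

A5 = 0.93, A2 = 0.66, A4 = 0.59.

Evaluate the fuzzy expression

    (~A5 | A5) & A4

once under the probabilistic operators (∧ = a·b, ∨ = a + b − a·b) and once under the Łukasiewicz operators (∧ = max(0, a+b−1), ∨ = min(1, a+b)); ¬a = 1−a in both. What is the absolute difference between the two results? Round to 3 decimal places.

0.038

Under probabilistic:
  ~A5 = 1 − 0.9300 = 0.0700
  ~A5 | A5 = a + b − a·b on (0.0700, 0.9300) = 0.9349
  (~A5 | A5) & A4 = a·b on (0.9349, 0.5900) = 0.5516
  → value = 0.5516
Under Łukasiewicz:
  ~A5 = 1 − 0.93 = 0.07
  ~A5 | A5 = min(1, a+b) on (0.07, 0.93) = 1.00
  (~A5 | A5) & A4 = max(0, a+b−1) on (1.00, 0.59) = 0.59
  → value = 0.5900
|0.5516 − 0.5900| = 0.038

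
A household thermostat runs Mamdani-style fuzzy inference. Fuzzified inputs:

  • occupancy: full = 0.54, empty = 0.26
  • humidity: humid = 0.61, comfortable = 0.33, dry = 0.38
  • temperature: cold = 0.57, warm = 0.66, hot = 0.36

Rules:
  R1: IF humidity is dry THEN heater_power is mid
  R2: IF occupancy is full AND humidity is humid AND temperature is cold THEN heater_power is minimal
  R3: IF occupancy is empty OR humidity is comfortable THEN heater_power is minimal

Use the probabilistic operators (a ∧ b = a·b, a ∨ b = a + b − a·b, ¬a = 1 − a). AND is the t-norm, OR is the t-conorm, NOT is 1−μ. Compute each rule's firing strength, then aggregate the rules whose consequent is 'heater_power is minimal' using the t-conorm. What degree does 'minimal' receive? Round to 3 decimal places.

0.597

R1: dry=0.38 → w = 0.3800
R2: full=0.54, humid=0.61, cold=0.57; AND[a·b] → w = 0.1878
R3: empty=0.26, comfortable=0.33; OR[a + b − a·b] → w = 0.5042
Rules with consequent 'minimal': {R2, R3} → strengths 0.1878, 0.5042
Aggregate via t-conorm [a + b − a·b]: 0.5973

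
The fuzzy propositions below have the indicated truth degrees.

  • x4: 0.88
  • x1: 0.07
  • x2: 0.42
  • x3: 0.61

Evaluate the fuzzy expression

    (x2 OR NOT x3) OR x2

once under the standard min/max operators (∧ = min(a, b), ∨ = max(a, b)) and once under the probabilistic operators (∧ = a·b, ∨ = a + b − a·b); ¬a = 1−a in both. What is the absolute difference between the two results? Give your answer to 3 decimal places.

Under standard min/max:
  NOT x3 = 1 − 0.61 = 0.39
  x2 OR NOT x3 = max(a, b) on (0.42, 0.39) = 0.42
  (x2 OR NOT x3) OR x2 = max(a, b) on (0.42, 0.42) = 0.42
  → value = 0.4200
Under probabilistic:
  NOT x3 = 1 − 0.6100 = 0.3900
  x2 OR NOT x3 = a + b − a·b on (0.4200, 0.3900) = 0.6462
  (x2 OR NOT x3) OR x2 = a + b − a·b on (0.6462, 0.4200) = 0.7948
  → value = 0.7948
|0.4200 − 0.7948| = 0.375

0.375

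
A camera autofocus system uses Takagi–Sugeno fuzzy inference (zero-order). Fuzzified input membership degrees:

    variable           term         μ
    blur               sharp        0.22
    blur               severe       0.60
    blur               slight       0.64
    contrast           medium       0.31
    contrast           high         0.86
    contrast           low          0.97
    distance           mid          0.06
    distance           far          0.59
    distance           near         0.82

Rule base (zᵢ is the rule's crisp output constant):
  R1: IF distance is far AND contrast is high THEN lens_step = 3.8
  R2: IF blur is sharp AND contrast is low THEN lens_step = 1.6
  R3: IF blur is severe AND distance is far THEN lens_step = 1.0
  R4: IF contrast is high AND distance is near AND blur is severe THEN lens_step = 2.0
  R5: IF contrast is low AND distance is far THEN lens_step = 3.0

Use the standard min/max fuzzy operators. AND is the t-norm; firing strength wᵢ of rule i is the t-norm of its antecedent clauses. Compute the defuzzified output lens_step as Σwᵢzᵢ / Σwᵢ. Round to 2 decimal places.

R1 (z=3.8): far=0.59, high=0.86; AND[min(a, b)] → w = 0.59
R2 (z=1.6): sharp=0.22, low=0.97; AND[min(a, b)] → w = 0.22
R3 (z=1.0): severe=0.60, far=0.59; AND[min(a, b)] → w = 0.59
R4 (z=2.0): high=0.86, near=0.82, severe=0.60; AND[min(a, b)] → w = 0.60
R5 (z=3.0): low=0.97, far=0.59; AND[min(a, b)] → w = 0.59
Weighted average = (0.59·3.8 + 0.22·1.6 + 0.59·1.0 + 0.60·2.0 + 0.59·3.0) / (0.59 + 0.22 + 0.59 + 0.60 + 0.59)
  = 6.1540 / 2.5900 = 2.38

2.38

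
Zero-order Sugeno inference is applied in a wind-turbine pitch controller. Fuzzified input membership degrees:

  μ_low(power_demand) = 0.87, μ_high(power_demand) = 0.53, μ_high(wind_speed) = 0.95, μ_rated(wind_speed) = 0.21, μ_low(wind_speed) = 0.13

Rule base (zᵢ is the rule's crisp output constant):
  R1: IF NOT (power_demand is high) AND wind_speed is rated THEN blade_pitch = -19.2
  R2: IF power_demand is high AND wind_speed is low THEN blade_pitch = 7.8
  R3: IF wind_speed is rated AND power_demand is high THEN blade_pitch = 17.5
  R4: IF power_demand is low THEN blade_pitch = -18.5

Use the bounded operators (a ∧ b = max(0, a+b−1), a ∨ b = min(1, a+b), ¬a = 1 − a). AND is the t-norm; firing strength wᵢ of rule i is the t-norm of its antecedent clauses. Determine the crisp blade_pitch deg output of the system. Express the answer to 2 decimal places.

R1 (z=-19.2): ¬high=1−0.53=0.47, rated=0.21; AND[max(0, a+b−1)] → w = 0.00
R2 (z=7.8): high=0.53, low=0.13; AND[max(0, a+b−1)] → w = 0.00
R3 (z=17.5): rated=0.21, high=0.53; AND[max(0, a+b−1)] → w = 0.00
R4 (z=-18.5): low=0.87 → w = 0.87
Weighted average = (0.00·-19.2 + 0.00·7.8 + 0.00·17.5 + 0.87·-18.5) / (0.00 + 0.00 + 0.00 + 0.87)
  = -16.0950 / 0.8700 = -18.50

-18.50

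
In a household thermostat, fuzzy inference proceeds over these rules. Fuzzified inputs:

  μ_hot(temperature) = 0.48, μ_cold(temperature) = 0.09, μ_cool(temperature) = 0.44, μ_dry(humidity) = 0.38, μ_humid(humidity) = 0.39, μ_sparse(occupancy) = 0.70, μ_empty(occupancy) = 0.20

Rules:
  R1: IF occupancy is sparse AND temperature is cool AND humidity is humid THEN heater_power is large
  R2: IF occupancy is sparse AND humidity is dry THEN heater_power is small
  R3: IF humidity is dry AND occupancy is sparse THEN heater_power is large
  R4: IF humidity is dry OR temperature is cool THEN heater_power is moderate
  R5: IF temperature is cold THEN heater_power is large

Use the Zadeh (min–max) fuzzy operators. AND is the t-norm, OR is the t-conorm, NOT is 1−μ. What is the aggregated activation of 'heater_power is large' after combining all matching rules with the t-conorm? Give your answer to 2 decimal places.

R1: sparse=0.70, cool=0.44, humid=0.39; AND[min(a, b)] → w = 0.39
R2: sparse=0.70, dry=0.38; AND[min(a, b)] → w = 0.38
R3: dry=0.38, sparse=0.70; AND[min(a, b)] → w = 0.38
R4: dry=0.38, cool=0.44; OR[max(a, b)] → w = 0.44
R5: cold=0.09 → w = 0.09
Rules with consequent 'large': {R1, R3, R5} → strengths 0.39, 0.38, 0.09
Aggregate via t-conorm [max(a, b)]: 0.39

0.39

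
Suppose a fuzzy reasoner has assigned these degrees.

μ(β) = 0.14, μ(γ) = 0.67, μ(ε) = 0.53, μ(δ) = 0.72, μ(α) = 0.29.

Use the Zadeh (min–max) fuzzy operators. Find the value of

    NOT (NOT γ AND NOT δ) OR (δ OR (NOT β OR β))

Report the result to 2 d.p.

NOT γ = 1 − 0.67 = 0.33
NOT δ = 1 − 0.72 = 0.28
NOT γ AND NOT δ = min(a, b) on (0.33, 0.28) = 0.28
NOT (NOT γ AND NOT δ) = 1 − 0.28 = 0.72
NOT β = 1 − 0.14 = 0.86
NOT β OR β = max(a, b) on (0.86, 0.14) = 0.86
δ OR (NOT β OR β) = max(a, b) on (0.72, 0.86) = 0.86
NOT (NOT γ AND NOT δ) OR (δ OR (NOT β OR β)) = max(a, b) on (0.72, 0.86) = 0.86

0.86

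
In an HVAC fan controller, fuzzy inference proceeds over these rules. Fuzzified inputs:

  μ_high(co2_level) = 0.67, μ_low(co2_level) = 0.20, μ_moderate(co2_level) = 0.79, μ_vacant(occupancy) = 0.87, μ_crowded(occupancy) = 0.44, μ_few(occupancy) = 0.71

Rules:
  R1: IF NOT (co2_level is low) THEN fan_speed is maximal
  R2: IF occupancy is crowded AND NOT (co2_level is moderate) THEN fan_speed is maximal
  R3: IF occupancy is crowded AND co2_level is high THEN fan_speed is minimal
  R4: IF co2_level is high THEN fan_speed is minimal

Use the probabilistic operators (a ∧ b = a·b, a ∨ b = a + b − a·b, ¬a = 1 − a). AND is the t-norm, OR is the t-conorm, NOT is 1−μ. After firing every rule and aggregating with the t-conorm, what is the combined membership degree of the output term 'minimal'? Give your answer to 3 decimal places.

R1: ¬low=1−0.20=0.80 → w = 0.8000
R2: crowded=0.44, ¬moderate=1−0.79=0.21; AND[a·b] → w = 0.0924
R3: crowded=0.44, high=0.67; AND[a·b] → w = 0.2948
R4: high=0.67 → w = 0.6700
Rules with consequent 'minimal': {R3, R4} → strengths 0.2948, 0.6700
Aggregate via t-conorm [a + b − a·b]: 0.7673

0.767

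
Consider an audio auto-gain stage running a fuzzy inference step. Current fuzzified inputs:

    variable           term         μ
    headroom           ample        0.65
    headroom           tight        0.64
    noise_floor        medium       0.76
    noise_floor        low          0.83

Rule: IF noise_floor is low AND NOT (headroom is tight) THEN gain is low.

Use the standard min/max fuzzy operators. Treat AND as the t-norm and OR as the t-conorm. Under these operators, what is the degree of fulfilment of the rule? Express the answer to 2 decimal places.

0.36

firing strength: low=0.83, ¬tight=1−0.64=0.36; AND[min(a, b)] → w = 0.36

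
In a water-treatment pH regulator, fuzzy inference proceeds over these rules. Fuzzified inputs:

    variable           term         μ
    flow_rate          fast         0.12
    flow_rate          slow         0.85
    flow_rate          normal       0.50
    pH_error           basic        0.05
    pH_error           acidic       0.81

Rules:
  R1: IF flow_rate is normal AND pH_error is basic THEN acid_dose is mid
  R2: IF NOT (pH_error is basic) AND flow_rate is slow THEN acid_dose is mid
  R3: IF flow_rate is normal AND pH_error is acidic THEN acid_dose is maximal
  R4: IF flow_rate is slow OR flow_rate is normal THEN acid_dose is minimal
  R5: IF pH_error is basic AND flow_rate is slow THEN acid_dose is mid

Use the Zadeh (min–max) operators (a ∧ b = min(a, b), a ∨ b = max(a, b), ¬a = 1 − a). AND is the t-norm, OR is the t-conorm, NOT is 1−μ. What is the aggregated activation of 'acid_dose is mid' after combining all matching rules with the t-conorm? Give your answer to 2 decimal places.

0.85

R1: normal=0.50, basic=0.05; AND[min(a, b)] → w = 0.05
R2: ¬basic=1−0.05=0.95, slow=0.85; AND[min(a, b)] → w = 0.85
R3: normal=0.50, acidic=0.81; AND[min(a, b)] → w = 0.50
R4: slow=0.85, normal=0.50; OR[max(a, b)] → w = 0.85
R5: basic=0.05, slow=0.85; AND[min(a, b)] → w = 0.05
Rules with consequent 'mid': {R1, R2, R5} → strengths 0.05, 0.85, 0.05
Aggregate via t-conorm [max(a, b)]: 0.85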